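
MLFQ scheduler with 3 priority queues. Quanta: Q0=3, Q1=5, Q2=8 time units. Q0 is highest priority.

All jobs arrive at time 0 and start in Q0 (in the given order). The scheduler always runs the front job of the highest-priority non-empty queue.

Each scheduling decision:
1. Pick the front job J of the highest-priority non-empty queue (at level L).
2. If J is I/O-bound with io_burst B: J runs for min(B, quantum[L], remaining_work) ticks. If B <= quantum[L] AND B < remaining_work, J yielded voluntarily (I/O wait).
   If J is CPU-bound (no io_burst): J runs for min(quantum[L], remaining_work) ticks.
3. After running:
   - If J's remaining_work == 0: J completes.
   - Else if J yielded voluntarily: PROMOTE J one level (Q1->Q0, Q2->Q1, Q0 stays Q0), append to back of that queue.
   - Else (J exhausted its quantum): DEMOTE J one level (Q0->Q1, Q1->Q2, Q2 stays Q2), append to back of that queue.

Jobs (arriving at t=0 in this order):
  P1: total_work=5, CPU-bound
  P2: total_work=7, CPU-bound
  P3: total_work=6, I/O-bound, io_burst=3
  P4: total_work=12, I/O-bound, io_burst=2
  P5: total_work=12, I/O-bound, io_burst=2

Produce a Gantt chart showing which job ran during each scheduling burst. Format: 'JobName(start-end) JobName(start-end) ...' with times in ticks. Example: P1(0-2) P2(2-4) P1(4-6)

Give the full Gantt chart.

t=0-3: P1@Q0 runs 3, rem=2, quantum used, demote→Q1. Q0=[P2,P3,P4,P5] Q1=[P1] Q2=[]
t=3-6: P2@Q0 runs 3, rem=4, quantum used, demote→Q1. Q0=[P3,P4,P5] Q1=[P1,P2] Q2=[]
t=6-9: P3@Q0 runs 3, rem=3, I/O yield, promote→Q0. Q0=[P4,P5,P3] Q1=[P1,P2] Q2=[]
t=9-11: P4@Q0 runs 2, rem=10, I/O yield, promote→Q0. Q0=[P5,P3,P4] Q1=[P1,P2] Q2=[]
t=11-13: P5@Q0 runs 2, rem=10, I/O yield, promote→Q0. Q0=[P3,P4,P5] Q1=[P1,P2] Q2=[]
t=13-16: P3@Q0 runs 3, rem=0, completes. Q0=[P4,P5] Q1=[P1,P2] Q2=[]
t=16-18: P4@Q0 runs 2, rem=8, I/O yield, promote→Q0. Q0=[P5,P4] Q1=[P1,P2] Q2=[]
t=18-20: P5@Q0 runs 2, rem=8, I/O yield, promote→Q0. Q0=[P4,P5] Q1=[P1,P2] Q2=[]
t=20-22: P4@Q0 runs 2, rem=6, I/O yield, promote→Q0. Q0=[P5,P4] Q1=[P1,P2] Q2=[]
t=22-24: P5@Q0 runs 2, rem=6, I/O yield, promote→Q0. Q0=[P4,P5] Q1=[P1,P2] Q2=[]
t=24-26: P4@Q0 runs 2, rem=4, I/O yield, promote→Q0. Q0=[P5,P4] Q1=[P1,P2] Q2=[]
t=26-28: P5@Q0 runs 2, rem=4, I/O yield, promote→Q0. Q0=[P4,P5] Q1=[P1,P2] Q2=[]
t=28-30: P4@Q0 runs 2, rem=2, I/O yield, promote→Q0. Q0=[P5,P4] Q1=[P1,P2] Q2=[]
t=30-32: P5@Q0 runs 2, rem=2, I/O yield, promote→Q0. Q0=[P4,P5] Q1=[P1,P2] Q2=[]
t=32-34: P4@Q0 runs 2, rem=0, completes. Q0=[P5] Q1=[P1,P2] Q2=[]
t=34-36: P5@Q0 runs 2, rem=0, completes. Q0=[] Q1=[P1,P2] Q2=[]
t=36-38: P1@Q1 runs 2, rem=0, completes. Q0=[] Q1=[P2] Q2=[]
t=38-42: P2@Q1 runs 4, rem=0, completes. Q0=[] Q1=[] Q2=[]

Answer: P1(0-3) P2(3-6) P3(6-9) P4(9-11) P5(11-13) P3(13-16) P4(16-18) P5(18-20) P4(20-22) P5(22-24) P4(24-26) P5(26-28) P4(28-30) P5(30-32) P4(32-34) P5(34-36) P1(36-38) P2(38-42)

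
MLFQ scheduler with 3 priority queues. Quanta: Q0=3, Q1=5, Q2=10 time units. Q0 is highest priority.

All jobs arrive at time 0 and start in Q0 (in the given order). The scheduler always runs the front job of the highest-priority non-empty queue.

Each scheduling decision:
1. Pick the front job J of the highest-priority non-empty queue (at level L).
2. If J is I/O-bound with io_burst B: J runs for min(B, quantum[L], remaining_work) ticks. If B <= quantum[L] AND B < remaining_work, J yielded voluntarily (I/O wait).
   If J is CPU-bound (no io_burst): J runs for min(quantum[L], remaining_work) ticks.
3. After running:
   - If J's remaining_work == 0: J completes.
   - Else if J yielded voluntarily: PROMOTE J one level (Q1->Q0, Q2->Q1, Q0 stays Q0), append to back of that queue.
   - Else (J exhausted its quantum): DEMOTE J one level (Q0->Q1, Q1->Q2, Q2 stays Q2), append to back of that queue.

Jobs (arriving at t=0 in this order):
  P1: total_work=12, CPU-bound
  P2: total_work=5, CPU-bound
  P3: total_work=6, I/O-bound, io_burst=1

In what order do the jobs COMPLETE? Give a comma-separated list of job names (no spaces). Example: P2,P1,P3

Answer: P3,P2,P1

Derivation:
t=0-3: P1@Q0 runs 3, rem=9, quantum used, demote→Q1. Q0=[P2,P3] Q1=[P1] Q2=[]
t=3-6: P2@Q0 runs 3, rem=2, quantum used, demote→Q1. Q0=[P3] Q1=[P1,P2] Q2=[]
t=6-7: P3@Q0 runs 1, rem=5, I/O yield, promote→Q0. Q0=[P3] Q1=[P1,P2] Q2=[]
t=7-8: P3@Q0 runs 1, rem=4, I/O yield, promote→Q0. Q0=[P3] Q1=[P1,P2] Q2=[]
t=8-9: P3@Q0 runs 1, rem=3, I/O yield, promote→Q0. Q0=[P3] Q1=[P1,P2] Q2=[]
t=9-10: P3@Q0 runs 1, rem=2, I/O yield, promote→Q0. Q0=[P3] Q1=[P1,P2] Q2=[]
t=10-11: P3@Q0 runs 1, rem=1, I/O yield, promote→Q0. Q0=[P3] Q1=[P1,P2] Q2=[]
t=11-12: P3@Q0 runs 1, rem=0, completes. Q0=[] Q1=[P1,P2] Q2=[]
t=12-17: P1@Q1 runs 5, rem=4, quantum used, demote→Q2. Q0=[] Q1=[P2] Q2=[P1]
t=17-19: P2@Q1 runs 2, rem=0, completes. Q0=[] Q1=[] Q2=[P1]
t=19-23: P1@Q2 runs 4, rem=0, completes. Q0=[] Q1=[] Q2=[]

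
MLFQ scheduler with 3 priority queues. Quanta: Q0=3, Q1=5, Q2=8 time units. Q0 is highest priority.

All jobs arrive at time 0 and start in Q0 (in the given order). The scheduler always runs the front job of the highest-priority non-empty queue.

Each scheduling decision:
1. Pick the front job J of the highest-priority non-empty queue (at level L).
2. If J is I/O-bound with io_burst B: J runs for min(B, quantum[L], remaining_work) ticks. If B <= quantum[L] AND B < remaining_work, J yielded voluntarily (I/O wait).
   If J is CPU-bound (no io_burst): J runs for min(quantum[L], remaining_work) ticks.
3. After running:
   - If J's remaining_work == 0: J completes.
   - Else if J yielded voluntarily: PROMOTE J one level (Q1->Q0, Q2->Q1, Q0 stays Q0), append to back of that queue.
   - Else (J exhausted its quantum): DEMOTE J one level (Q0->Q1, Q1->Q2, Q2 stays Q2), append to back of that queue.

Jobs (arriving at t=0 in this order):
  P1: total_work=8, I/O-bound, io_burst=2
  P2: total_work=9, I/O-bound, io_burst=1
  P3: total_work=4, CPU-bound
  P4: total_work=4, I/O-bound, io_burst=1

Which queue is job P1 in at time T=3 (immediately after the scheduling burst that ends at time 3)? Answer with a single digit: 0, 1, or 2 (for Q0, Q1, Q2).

t=0-2: P1@Q0 runs 2, rem=6, I/O yield, promote→Q0. Q0=[P2,P3,P4,P1] Q1=[] Q2=[]
t=2-3: P2@Q0 runs 1, rem=8, I/O yield, promote→Q0. Q0=[P3,P4,P1,P2] Q1=[] Q2=[]
t=3-6: P3@Q0 runs 3, rem=1, quantum used, demote→Q1. Q0=[P4,P1,P2] Q1=[P3] Q2=[]
t=6-7: P4@Q0 runs 1, rem=3, I/O yield, promote→Q0. Q0=[P1,P2,P4] Q1=[P3] Q2=[]
t=7-9: P1@Q0 runs 2, rem=4, I/O yield, promote→Q0. Q0=[P2,P4,P1] Q1=[P3] Q2=[]
t=9-10: P2@Q0 runs 1, rem=7, I/O yield, promote→Q0. Q0=[P4,P1,P2] Q1=[P3] Q2=[]
t=10-11: P4@Q0 runs 1, rem=2, I/O yield, promote→Q0. Q0=[P1,P2,P4] Q1=[P3] Q2=[]
t=11-13: P1@Q0 runs 2, rem=2, I/O yield, promote→Q0. Q0=[P2,P4,P1] Q1=[P3] Q2=[]
t=13-14: P2@Q0 runs 1, rem=6, I/O yield, promote→Q0. Q0=[P4,P1,P2] Q1=[P3] Q2=[]
t=14-15: P4@Q0 runs 1, rem=1, I/O yield, promote→Q0. Q0=[P1,P2,P4] Q1=[P3] Q2=[]
t=15-17: P1@Q0 runs 2, rem=0, completes. Q0=[P2,P4] Q1=[P3] Q2=[]
t=17-18: P2@Q0 runs 1, rem=5, I/O yield, promote→Q0. Q0=[P4,P2] Q1=[P3] Q2=[]
t=18-19: P4@Q0 runs 1, rem=0, completes. Q0=[P2] Q1=[P3] Q2=[]
t=19-20: P2@Q0 runs 1, rem=4, I/O yield, promote→Q0. Q0=[P2] Q1=[P3] Q2=[]
t=20-21: P2@Q0 runs 1, rem=3, I/O yield, promote→Q0. Q0=[P2] Q1=[P3] Q2=[]
t=21-22: P2@Q0 runs 1, rem=2, I/O yield, promote→Q0. Q0=[P2] Q1=[P3] Q2=[]
t=22-23: P2@Q0 runs 1, rem=1, I/O yield, promote→Q0. Q0=[P2] Q1=[P3] Q2=[]
t=23-24: P2@Q0 runs 1, rem=0, completes. Q0=[] Q1=[P3] Q2=[]
t=24-25: P3@Q1 runs 1, rem=0, completes. Q0=[] Q1=[] Q2=[]

Answer: 0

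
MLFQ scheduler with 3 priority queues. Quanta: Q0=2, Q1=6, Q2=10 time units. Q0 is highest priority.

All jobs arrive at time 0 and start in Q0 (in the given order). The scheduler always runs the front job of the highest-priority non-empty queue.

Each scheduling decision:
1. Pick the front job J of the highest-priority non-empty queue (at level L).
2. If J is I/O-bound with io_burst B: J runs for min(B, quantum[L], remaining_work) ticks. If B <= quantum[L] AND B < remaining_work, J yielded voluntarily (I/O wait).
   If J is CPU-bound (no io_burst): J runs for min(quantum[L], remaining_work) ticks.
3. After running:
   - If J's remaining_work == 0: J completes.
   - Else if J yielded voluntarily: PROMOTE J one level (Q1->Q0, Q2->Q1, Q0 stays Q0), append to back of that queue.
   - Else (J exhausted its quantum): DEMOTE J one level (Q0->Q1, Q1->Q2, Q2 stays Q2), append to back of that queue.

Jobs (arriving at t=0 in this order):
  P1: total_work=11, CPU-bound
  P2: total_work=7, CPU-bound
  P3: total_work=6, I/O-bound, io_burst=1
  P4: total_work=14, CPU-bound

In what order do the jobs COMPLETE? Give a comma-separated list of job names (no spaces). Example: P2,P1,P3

Answer: P3,P2,P1,P4

Derivation:
t=0-2: P1@Q0 runs 2, rem=9, quantum used, demote→Q1. Q0=[P2,P3,P4] Q1=[P1] Q2=[]
t=2-4: P2@Q0 runs 2, rem=5, quantum used, demote→Q1. Q0=[P3,P4] Q1=[P1,P2] Q2=[]
t=4-5: P3@Q0 runs 1, rem=5, I/O yield, promote→Q0. Q0=[P4,P3] Q1=[P1,P2] Q2=[]
t=5-7: P4@Q0 runs 2, rem=12, quantum used, demote→Q1. Q0=[P3] Q1=[P1,P2,P4] Q2=[]
t=7-8: P3@Q0 runs 1, rem=4, I/O yield, promote→Q0. Q0=[P3] Q1=[P1,P2,P4] Q2=[]
t=8-9: P3@Q0 runs 1, rem=3, I/O yield, promote→Q0. Q0=[P3] Q1=[P1,P2,P4] Q2=[]
t=9-10: P3@Q0 runs 1, rem=2, I/O yield, promote→Q0. Q0=[P3] Q1=[P1,P2,P4] Q2=[]
t=10-11: P3@Q0 runs 1, rem=1, I/O yield, promote→Q0. Q0=[P3] Q1=[P1,P2,P4] Q2=[]
t=11-12: P3@Q0 runs 1, rem=0, completes. Q0=[] Q1=[P1,P2,P4] Q2=[]
t=12-18: P1@Q1 runs 6, rem=3, quantum used, demote→Q2. Q0=[] Q1=[P2,P4] Q2=[P1]
t=18-23: P2@Q1 runs 5, rem=0, completes. Q0=[] Q1=[P4] Q2=[P1]
t=23-29: P4@Q1 runs 6, rem=6, quantum used, demote→Q2. Q0=[] Q1=[] Q2=[P1,P4]
t=29-32: P1@Q2 runs 3, rem=0, completes. Q0=[] Q1=[] Q2=[P4]
t=32-38: P4@Q2 runs 6, rem=0, completes. Q0=[] Q1=[] Q2=[]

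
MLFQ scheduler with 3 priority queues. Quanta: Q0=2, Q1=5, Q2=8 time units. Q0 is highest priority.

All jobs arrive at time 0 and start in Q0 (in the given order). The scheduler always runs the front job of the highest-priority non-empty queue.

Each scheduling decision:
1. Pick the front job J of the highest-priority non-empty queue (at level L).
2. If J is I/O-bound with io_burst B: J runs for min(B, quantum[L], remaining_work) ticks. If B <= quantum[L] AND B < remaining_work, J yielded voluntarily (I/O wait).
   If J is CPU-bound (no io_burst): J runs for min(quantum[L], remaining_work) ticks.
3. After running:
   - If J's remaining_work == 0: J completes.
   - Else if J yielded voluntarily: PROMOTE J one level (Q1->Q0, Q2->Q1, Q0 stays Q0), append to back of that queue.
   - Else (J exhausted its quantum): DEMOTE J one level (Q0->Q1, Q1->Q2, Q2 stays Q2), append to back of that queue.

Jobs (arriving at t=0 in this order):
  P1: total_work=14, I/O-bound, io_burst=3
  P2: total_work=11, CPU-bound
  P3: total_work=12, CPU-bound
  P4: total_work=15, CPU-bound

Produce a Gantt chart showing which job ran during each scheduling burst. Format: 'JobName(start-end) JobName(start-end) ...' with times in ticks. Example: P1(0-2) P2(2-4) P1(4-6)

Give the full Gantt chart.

Answer: P1(0-2) P2(2-4) P3(4-6) P4(6-8) P1(8-11) P1(11-13) P2(13-18) P3(18-23) P4(23-28) P1(28-31) P1(31-33) P1(33-35) P2(35-39) P3(39-44) P4(44-52)

Derivation:
t=0-2: P1@Q0 runs 2, rem=12, quantum used, demote→Q1. Q0=[P2,P3,P4] Q1=[P1] Q2=[]
t=2-4: P2@Q0 runs 2, rem=9, quantum used, demote→Q1. Q0=[P3,P4] Q1=[P1,P2] Q2=[]
t=4-6: P3@Q0 runs 2, rem=10, quantum used, demote→Q1. Q0=[P4] Q1=[P1,P2,P3] Q2=[]
t=6-8: P4@Q0 runs 2, rem=13, quantum used, demote→Q1. Q0=[] Q1=[P1,P2,P3,P4] Q2=[]
t=8-11: P1@Q1 runs 3, rem=9, I/O yield, promote→Q0. Q0=[P1] Q1=[P2,P3,P4] Q2=[]
t=11-13: P1@Q0 runs 2, rem=7, quantum used, demote→Q1. Q0=[] Q1=[P2,P3,P4,P1] Q2=[]
t=13-18: P2@Q1 runs 5, rem=4, quantum used, demote→Q2. Q0=[] Q1=[P3,P4,P1] Q2=[P2]
t=18-23: P3@Q1 runs 5, rem=5, quantum used, demote→Q2. Q0=[] Q1=[P4,P1] Q2=[P2,P3]
t=23-28: P4@Q1 runs 5, rem=8, quantum used, demote→Q2. Q0=[] Q1=[P1] Q2=[P2,P3,P4]
t=28-31: P1@Q1 runs 3, rem=4, I/O yield, promote→Q0. Q0=[P1] Q1=[] Q2=[P2,P3,P4]
t=31-33: P1@Q0 runs 2, rem=2, quantum used, demote→Q1. Q0=[] Q1=[P1] Q2=[P2,P3,P4]
t=33-35: P1@Q1 runs 2, rem=0, completes. Q0=[] Q1=[] Q2=[P2,P3,P4]
t=35-39: P2@Q2 runs 4, rem=0, completes. Q0=[] Q1=[] Q2=[P3,P4]
t=39-44: P3@Q2 runs 5, rem=0, completes. Q0=[] Q1=[] Q2=[P4]
t=44-52: P4@Q2 runs 8, rem=0, completes. Q0=[] Q1=[] Q2=[]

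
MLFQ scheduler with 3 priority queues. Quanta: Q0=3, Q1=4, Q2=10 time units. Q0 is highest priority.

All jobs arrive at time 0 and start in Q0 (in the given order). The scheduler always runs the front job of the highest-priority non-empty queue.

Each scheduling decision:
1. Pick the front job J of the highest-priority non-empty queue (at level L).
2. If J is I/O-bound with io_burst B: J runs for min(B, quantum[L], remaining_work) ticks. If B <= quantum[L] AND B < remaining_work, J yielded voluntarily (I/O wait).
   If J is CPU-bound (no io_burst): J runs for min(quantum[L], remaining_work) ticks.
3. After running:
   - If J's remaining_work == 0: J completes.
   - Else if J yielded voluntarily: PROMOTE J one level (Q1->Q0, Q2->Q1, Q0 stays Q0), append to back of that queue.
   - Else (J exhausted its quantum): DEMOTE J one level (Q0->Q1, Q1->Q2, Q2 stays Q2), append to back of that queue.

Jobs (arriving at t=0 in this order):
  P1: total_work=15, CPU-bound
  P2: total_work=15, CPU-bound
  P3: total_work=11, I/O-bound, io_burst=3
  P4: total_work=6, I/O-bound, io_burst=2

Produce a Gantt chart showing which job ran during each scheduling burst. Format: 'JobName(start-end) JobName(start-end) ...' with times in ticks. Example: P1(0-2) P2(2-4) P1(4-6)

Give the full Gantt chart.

Answer: P1(0-3) P2(3-6) P3(6-9) P4(9-11) P3(11-14) P4(14-16) P3(16-19) P4(19-21) P3(21-23) P1(23-27) P2(27-31) P1(31-39) P2(39-47)

Derivation:
t=0-3: P1@Q0 runs 3, rem=12, quantum used, demote→Q1. Q0=[P2,P3,P4] Q1=[P1] Q2=[]
t=3-6: P2@Q0 runs 3, rem=12, quantum used, demote→Q1. Q0=[P3,P4] Q1=[P1,P2] Q2=[]
t=6-9: P3@Q0 runs 3, rem=8, I/O yield, promote→Q0. Q0=[P4,P3] Q1=[P1,P2] Q2=[]
t=9-11: P4@Q0 runs 2, rem=4, I/O yield, promote→Q0. Q0=[P3,P4] Q1=[P1,P2] Q2=[]
t=11-14: P3@Q0 runs 3, rem=5, I/O yield, promote→Q0. Q0=[P4,P3] Q1=[P1,P2] Q2=[]
t=14-16: P4@Q0 runs 2, rem=2, I/O yield, promote→Q0. Q0=[P3,P4] Q1=[P1,P2] Q2=[]
t=16-19: P3@Q0 runs 3, rem=2, I/O yield, promote→Q0. Q0=[P4,P3] Q1=[P1,P2] Q2=[]
t=19-21: P4@Q0 runs 2, rem=0, completes. Q0=[P3] Q1=[P1,P2] Q2=[]
t=21-23: P3@Q0 runs 2, rem=0, completes. Q0=[] Q1=[P1,P2] Q2=[]
t=23-27: P1@Q1 runs 4, rem=8, quantum used, demote→Q2. Q0=[] Q1=[P2] Q2=[P1]
t=27-31: P2@Q1 runs 4, rem=8, quantum used, demote→Q2. Q0=[] Q1=[] Q2=[P1,P2]
t=31-39: P1@Q2 runs 8, rem=0, completes. Q0=[] Q1=[] Q2=[P2]
t=39-47: P2@Q2 runs 8, rem=0, completes. Q0=[] Q1=[] Q2=[]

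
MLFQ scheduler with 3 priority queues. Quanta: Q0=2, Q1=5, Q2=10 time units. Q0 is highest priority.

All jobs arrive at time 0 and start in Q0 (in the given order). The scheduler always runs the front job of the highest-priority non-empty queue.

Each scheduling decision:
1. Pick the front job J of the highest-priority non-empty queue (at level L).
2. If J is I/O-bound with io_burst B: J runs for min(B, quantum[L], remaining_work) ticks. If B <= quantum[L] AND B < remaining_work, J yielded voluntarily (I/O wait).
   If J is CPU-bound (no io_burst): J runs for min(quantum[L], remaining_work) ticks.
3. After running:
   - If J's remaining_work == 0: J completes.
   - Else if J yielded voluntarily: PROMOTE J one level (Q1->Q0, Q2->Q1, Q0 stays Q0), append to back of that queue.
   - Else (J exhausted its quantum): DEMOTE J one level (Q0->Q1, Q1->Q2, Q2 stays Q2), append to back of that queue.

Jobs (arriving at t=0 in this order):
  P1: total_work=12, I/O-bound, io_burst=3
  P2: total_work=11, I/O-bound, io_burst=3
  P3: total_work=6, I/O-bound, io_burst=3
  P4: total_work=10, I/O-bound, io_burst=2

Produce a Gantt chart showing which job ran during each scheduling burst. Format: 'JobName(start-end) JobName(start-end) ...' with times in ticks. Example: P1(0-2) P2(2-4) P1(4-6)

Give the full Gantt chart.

Answer: P1(0-2) P2(2-4) P3(4-6) P4(6-8) P4(8-10) P4(10-12) P4(12-14) P4(14-16) P1(16-19) P1(19-21) P2(21-24) P2(24-26) P3(26-29) P3(29-30) P1(30-33) P1(33-35) P2(35-38) P2(38-39)

Derivation:
t=0-2: P1@Q0 runs 2, rem=10, quantum used, demote→Q1. Q0=[P2,P3,P4] Q1=[P1] Q2=[]
t=2-4: P2@Q0 runs 2, rem=9, quantum used, demote→Q1. Q0=[P3,P4] Q1=[P1,P2] Q2=[]
t=4-6: P3@Q0 runs 2, rem=4, quantum used, demote→Q1. Q0=[P4] Q1=[P1,P2,P3] Q2=[]
t=6-8: P4@Q0 runs 2, rem=8, I/O yield, promote→Q0. Q0=[P4] Q1=[P1,P2,P3] Q2=[]
t=8-10: P4@Q0 runs 2, rem=6, I/O yield, promote→Q0. Q0=[P4] Q1=[P1,P2,P3] Q2=[]
t=10-12: P4@Q0 runs 2, rem=4, I/O yield, promote→Q0. Q0=[P4] Q1=[P1,P2,P3] Q2=[]
t=12-14: P4@Q0 runs 2, rem=2, I/O yield, promote→Q0. Q0=[P4] Q1=[P1,P2,P3] Q2=[]
t=14-16: P4@Q0 runs 2, rem=0, completes. Q0=[] Q1=[P1,P2,P3] Q2=[]
t=16-19: P1@Q1 runs 3, rem=7, I/O yield, promote→Q0. Q0=[P1] Q1=[P2,P3] Q2=[]
t=19-21: P1@Q0 runs 2, rem=5, quantum used, demote→Q1. Q0=[] Q1=[P2,P3,P1] Q2=[]
t=21-24: P2@Q1 runs 3, rem=6, I/O yield, promote→Q0. Q0=[P2] Q1=[P3,P1] Q2=[]
t=24-26: P2@Q0 runs 2, rem=4, quantum used, demote→Q1. Q0=[] Q1=[P3,P1,P2] Q2=[]
t=26-29: P3@Q1 runs 3, rem=1, I/O yield, promote→Q0. Q0=[P3] Q1=[P1,P2] Q2=[]
t=29-30: P3@Q0 runs 1, rem=0, completes. Q0=[] Q1=[P1,P2] Q2=[]
t=30-33: P1@Q1 runs 3, rem=2, I/O yield, promote→Q0. Q0=[P1] Q1=[P2] Q2=[]
t=33-35: P1@Q0 runs 2, rem=0, completes. Q0=[] Q1=[P2] Q2=[]
t=35-38: P2@Q1 runs 3, rem=1, I/O yield, promote→Q0. Q0=[P2] Q1=[] Q2=[]
t=38-39: P2@Q0 runs 1, rem=0, completes. Q0=[] Q1=[] Q2=[]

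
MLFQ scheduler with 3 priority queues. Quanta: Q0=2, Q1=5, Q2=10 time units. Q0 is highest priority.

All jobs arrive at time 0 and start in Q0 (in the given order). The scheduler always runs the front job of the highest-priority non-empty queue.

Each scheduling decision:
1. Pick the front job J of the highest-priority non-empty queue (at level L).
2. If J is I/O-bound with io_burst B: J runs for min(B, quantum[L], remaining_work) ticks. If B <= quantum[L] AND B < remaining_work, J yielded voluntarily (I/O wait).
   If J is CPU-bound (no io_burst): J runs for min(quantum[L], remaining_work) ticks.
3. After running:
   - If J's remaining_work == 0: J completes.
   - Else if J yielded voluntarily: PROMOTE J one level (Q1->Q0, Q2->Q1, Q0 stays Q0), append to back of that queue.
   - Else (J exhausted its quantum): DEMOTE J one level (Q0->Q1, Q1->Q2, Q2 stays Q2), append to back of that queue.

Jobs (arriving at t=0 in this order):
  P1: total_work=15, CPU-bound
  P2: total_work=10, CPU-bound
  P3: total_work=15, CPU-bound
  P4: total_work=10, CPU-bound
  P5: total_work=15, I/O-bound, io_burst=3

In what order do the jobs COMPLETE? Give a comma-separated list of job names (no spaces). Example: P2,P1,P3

Answer: P5,P1,P2,P3,P4

Derivation:
t=0-2: P1@Q0 runs 2, rem=13, quantum used, demote→Q1. Q0=[P2,P3,P4,P5] Q1=[P1] Q2=[]
t=2-4: P2@Q0 runs 2, rem=8, quantum used, demote→Q1. Q0=[P3,P4,P5] Q1=[P1,P2] Q2=[]
t=4-6: P3@Q0 runs 2, rem=13, quantum used, demote→Q1. Q0=[P4,P5] Q1=[P1,P2,P3] Q2=[]
t=6-8: P4@Q0 runs 2, rem=8, quantum used, demote→Q1. Q0=[P5] Q1=[P1,P2,P3,P4] Q2=[]
t=8-10: P5@Q0 runs 2, rem=13, quantum used, demote→Q1. Q0=[] Q1=[P1,P2,P3,P4,P5] Q2=[]
t=10-15: P1@Q1 runs 5, rem=8, quantum used, demote→Q2. Q0=[] Q1=[P2,P3,P4,P5] Q2=[P1]
t=15-20: P2@Q1 runs 5, rem=3, quantum used, demote→Q2. Q0=[] Q1=[P3,P4,P5] Q2=[P1,P2]
t=20-25: P3@Q1 runs 5, rem=8, quantum used, demote→Q2. Q0=[] Q1=[P4,P5] Q2=[P1,P2,P3]
t=25-30: P4@Q1 runs 5, rem=3, quantum used, demote→Q2. Q0=[] Q1=[P5] Q2=[P1,P2,P3,P4]
t=30-33: P5@Q1 runs 3, rem=10, I/O yield, promote→Q0. Q0=[P5] Q1=[] Q2=[P1,P2,P3,P4]
t=33-35: P5@Q0 runs 2, rem=8, quantum used, demote→Q1. Q0=[] Q1=[P5] Q2=[P1,P2,P3,P4]
t=35-38: P5@Q1 runs 3, rem=5, I/O yield, promote→Q0. Q0=[P5] Q1=[] Q2=[P1,P2,P3,P4]
t=38-40: P5@Q0 runs 2, rem=3, quantum used, demote→Q1. Q0=[] Q1=[P5] Q2=[P1,P2,P3,P4]
t=40-43: P5@Q1 runs 3, rem=0, completes. Q0=[] Q1=[] Q2=[P1,P2,P3,P4]
t=43-51: P1@Q2 runs 8, rem=0, completes. Q0=[] Q1=[] Q2=[P2,P3,P4]
t=51-54: P2@Q2 runs 3, rem=0, completes. Q0=[] Q1=[] Q2=[P3,P4]
t=54-62: P3@Q2 runs 8, rem=0, completes. Q0=[] Q1=[] Q2=[P4]
t=62-65: P4@Q2 runs 3, rem=0, completes. Q0=[] Q1=[] Q2=[]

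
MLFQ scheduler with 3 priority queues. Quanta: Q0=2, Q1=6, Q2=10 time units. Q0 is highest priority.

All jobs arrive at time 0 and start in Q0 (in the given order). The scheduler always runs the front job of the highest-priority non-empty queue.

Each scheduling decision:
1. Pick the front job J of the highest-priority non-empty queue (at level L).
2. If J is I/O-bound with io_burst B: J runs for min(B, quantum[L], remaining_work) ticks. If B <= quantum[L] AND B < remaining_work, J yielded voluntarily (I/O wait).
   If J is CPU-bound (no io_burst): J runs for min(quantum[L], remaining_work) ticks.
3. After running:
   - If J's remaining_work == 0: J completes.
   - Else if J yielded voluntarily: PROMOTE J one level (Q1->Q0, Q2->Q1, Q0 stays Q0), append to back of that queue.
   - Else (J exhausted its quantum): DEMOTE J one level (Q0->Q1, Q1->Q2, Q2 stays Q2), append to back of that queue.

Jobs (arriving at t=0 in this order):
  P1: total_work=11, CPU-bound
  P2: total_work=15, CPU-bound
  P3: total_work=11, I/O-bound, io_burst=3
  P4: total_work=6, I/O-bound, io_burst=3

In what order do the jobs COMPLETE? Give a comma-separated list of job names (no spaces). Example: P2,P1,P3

Answer: P4,P3,P1,P2

Derivation:
t=0-2: P1@Q0 runs 2, rem=9, quantum used, demote→Q1. Q0=[P2,P3,P4] Q1=[P1] Q2=[]
t=2-4: P2@Q0 runs 2, rem=13, quantum used, demote→Q1. Q0=[P3,P4] Q1=[P1,P2] Q2=[]
t=4-6: P3@Q0 runs 2, rem=9, quantum used, demote→Q1. Q0=[P4] Q1=[P1,P2,P3] Q2=[]
t=6-8: P4@Q0 runs 2, rem=4, quantum used, demote→Q1. Q0=[] Q1=[P1,P2,P3,P4] Q2=[]
t=8-14: P1@Q1 runs 6, rem=3, quantum used, demote→Q2. Q0=[] Q1=[P2,P3,P4] Q2=[P1]
t=14-20: P2@Q1 runs 6, rem=7, quantum used, demote→Q2. Q0=[] Q1=[P3,P4] Q2=[P1,P2]
t=20-23: P3@Q1 runs 3, rem=6, I/O yield, promote→Q0. Q0=[P3] Q1=[P4] Q2=[P1,P2]
t=23-25: P3@Q0 runs 2, rem=4, quantum used, demote→Q1. Q0=[] Q1=[P4,P3] Q2=[P1,P2]
t=25-28: P4@Q1 runs 3, rem=1, I/O yield, promote→Q0. Q0=[P4] Q1=[P3] Q2=[P1,P2]
t=28-29: P4@Q0 runs 1, rem=0, completes. Q0=[] Q1=[P3] Q2=[P1,P2]
t=29-32: P3@Q1 runs 3, rem=1, I/O yield, promote→Q0. Q0=[P3] Q1=[] Q2=[P1,P2]
t=32-33: P3@Q0 runs 1, rem=0, completes. Q0=[] Q1=[] Q2=[P1,P2]
t=33-36: P1@Q2 runs 3, rem=0, completes. Q0=[] Q1=[] Q2=[P2]
t=36-43: P2@Q2 runs 7, rem=0, completes. Q0=[] Q1=[] Q2=[]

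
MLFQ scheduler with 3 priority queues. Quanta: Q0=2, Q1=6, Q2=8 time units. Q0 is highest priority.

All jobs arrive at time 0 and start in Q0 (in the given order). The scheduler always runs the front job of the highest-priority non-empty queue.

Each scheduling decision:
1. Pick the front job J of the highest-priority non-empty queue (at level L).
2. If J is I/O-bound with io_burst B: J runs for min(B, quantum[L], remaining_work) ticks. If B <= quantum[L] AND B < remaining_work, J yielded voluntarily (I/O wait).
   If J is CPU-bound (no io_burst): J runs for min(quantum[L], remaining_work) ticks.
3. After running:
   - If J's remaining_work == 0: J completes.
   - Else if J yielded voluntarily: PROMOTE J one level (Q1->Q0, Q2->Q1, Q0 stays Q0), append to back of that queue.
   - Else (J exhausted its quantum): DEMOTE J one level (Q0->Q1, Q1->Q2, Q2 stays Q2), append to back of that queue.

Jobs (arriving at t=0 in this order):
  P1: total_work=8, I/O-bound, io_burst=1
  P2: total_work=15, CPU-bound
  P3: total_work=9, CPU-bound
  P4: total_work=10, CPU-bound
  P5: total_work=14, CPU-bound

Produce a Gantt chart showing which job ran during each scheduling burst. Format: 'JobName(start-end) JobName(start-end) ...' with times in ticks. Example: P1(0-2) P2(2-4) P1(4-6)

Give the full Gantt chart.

Answer: P1(0-1) P2(1-3) P3(3-5) P4(5-7) P5(7-9) P1(9-10) P1(10-11) P1(11-12) P1(12-13) P1(13-14) P1(14-15) P1(15-16) P2(16-22) P3(22-28) P4(28-34) P5(34-40) P2(40-47) P3(47-48) P4(48-50) P5(50-56)

Derivation:
t=0-1: P1@Q0 runs 1, rem=7, I/O yield, promote→Q0. Q0=[P2,P3,P4,P5,P1] Q1=[] Q2=[]
t=1-3: P2@Q0 runs 2, rem=13, quantum used, demote→Q1. Q0=[P3,P4,P5,P1] Q1=[P2] Q2=[]
t=3-5: P3@Q0 runs 2, rem=7, quantum used, demote→Q1. Q0=[P4,P5,P1] Q1=[P2,P3] Q2=[]
t=5-7: P4@Q0 runs 2, rem=8, quantum used, demote→Q1. Q0=[P5,P1] Q1=[P2,P3,P4] Q2=[]
t=7-9: P5@Q0 runs 2, rem=12, quantum used, demote→Q1. Q0=[P1] Q1=[P2,P3,P4,P5] Q2=[]
t=9-10: P1@Q0 runs 1, rem=6, I/O yield, promote→Q0. Q0=[P1] Q1=[P2,P3,P4,P5] Q2=[]
t=10-11: P1@Q0 runs 1, rem=5, I/O yield, promote→Q0. Q0=[P1] Q1=[P2,P3,P4,P5] Q2=[]
t=11-12: P1@Q0 runs 1, rem=4, I/O yield, promote→Q0. Q0=[P1] Q1=[P2,P3,P4,P5] Q2=[]
t=12-13: P1@Q0 runs 1, rem=3, I/O yield, promote→Q0. Q0=[P1] Q1=[P2,P3,P4,P5] Q2=[]
t=13-14: P1@Q0 runs 1, rem=2, I/O yield, promote→Q0. Q0=[P1] Q1=[P2,P3,P4,P5] Q2=[]
t=14-15: P1@Q0 runs 1, rem=1, I/O yield, promote→Q0. Q0=[P1] Q1=[P2,P3,P4,P5] Q2=[]
t=15-16: P1@Q0 runs 1, rem=0, completes. Q0=[] Q1=[P2,P3,P4,P5] Q2=[]
t=16-22: P2@Q1 runs 6, rem=7, quantum used, demote→Q2. Q0=[] Q1=[P3,P4,P5] Q2=[P2]
t=22-28: P3@Q1 runs 6, rem=1, quantum used, demote→Q2. Q0=[] Q1=[P4,P5] Q2=[P2,P3]
t=28-34: P4@Q1 runs 6, rem=2, quantum used, demote→Q2. Q0=[] Q1=[P5] Q2=[P2,P3,P4]
t=34-40: P5@Q1 runs 6, rem=6, quantum used, demote→Q2. Q0=[] Q1=[] Q2=[P2,P3,P4,P5]
t=40-47: P2@Q2 runs 7, rem=0, completes. Q0=[] Q1=[] Q2=[P3,P4,P5]
t=47-48: P3@Q2 runs 1, rem=0, completes. Q0=[] Q1=[] Q2=[P4,P5]
t=48-50: P4@Q2 runs 2, rem=0, completes. Q0=[] Q1=[] Q2=[P5]
t=50-56: P5@Q2 runs 6, rem=0, completes. Q0=[] Q1=[] Q2=[]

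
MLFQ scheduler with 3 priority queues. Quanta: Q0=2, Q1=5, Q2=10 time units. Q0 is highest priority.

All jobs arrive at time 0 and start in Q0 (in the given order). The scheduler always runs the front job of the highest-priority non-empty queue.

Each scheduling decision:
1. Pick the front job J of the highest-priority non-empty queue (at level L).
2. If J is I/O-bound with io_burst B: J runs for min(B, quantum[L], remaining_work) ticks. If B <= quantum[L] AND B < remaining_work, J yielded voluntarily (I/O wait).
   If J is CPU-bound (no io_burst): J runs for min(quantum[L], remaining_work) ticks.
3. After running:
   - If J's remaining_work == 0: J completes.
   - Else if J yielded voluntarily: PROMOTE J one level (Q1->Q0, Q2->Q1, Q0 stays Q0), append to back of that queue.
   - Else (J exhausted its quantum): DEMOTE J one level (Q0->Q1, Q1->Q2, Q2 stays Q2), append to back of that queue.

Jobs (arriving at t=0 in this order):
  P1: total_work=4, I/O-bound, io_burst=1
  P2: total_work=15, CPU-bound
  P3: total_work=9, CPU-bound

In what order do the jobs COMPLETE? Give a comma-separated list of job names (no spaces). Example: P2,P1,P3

Answer: P1,P2,P3

Derivation:
t=0-1: P1@Q0 runs 1, rem=3, I/O yield, promote→Q0. Q0=[P2,P3,P1] Q1=[] Q2=[]
t=1-3: P2@Q0 runs 2, rem=13, quantum used, demote→Q1. Q0=[P3,P1] Q1=[P2] Q2=[]
t=3-5: P3@Q0 runs 2, rem=7, quantum used, demote→Q1. Q0=[P1] Q1=[P2,P3] Q2=[]
t=5-6: P1@Q0 runs 1, rem=2, I/O yield, promote→Q0. Q0=[P1] Q1=[P2,P3] Q2=[]
t=6-7: P1@Q0 runs 1, rem=1, I/O yield, promote→Q0. Q0=[P1] Q1=[P2,P3] Q2=[]
t=7-8: P1@Q0 runs 1, rem=0, completes. Q0=[] Q1=[P2,P3] Q2=[]
t=8-13: P2@Q1 runs 5, rem=8, quantum used, demote→Q2. Q0=[] Q1=[P3] Q2=[P2]
t=13-18: P3@Q1 runs 5, rem=2, quantum used, demote→Q2. Q0=[] Q1=[] Q2=[P2,P3]
t=18-26: P2@Q2 runs 8, rem=0, completes. Q0=[] Q1=[] Q2=[P3]
t=26-28: P3@Q2 runs 2, rem=0, completes. Q0=[] Q1=[] Q2=[]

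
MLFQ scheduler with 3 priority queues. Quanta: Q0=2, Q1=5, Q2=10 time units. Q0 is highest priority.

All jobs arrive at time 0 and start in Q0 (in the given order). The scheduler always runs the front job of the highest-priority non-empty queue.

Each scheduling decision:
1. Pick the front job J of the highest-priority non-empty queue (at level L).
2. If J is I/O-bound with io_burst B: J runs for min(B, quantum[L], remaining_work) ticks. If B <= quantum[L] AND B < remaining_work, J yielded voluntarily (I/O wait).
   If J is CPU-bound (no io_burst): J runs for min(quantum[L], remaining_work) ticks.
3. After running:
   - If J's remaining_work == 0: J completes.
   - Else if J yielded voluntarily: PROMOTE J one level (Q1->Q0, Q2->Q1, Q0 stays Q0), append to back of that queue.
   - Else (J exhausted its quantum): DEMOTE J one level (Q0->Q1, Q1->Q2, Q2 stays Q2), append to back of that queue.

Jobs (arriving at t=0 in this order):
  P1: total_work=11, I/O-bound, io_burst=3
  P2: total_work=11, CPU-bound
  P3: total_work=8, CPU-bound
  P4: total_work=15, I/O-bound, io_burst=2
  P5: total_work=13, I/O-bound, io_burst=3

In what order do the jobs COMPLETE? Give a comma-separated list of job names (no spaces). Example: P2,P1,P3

Answer: P4,P1,P5,P2,P3

Derivation:
t=0-2: P1@Q0 runs 2, rem=9, quantum used, demote→Q1. Q0=[P2,P3,P4,P5] Q1=[P1] Q2=[]
t=2-4: P2@Q0 runs 2, rem=9, quantum used, demote→Q1. Q0=[P3,P4,P5] Q1=[P1,P2] Q2=[]
t=4-6: P3@Q0 runs 2, rem=6, quantum used, demote→Q1. Q0=[P4,P5] Q1=[P1,P2,P3] Q2=[]
t=6-8: P4@Q0 runs 2, rem=13, I/O yield, promote→Q0. Q0=[P5,P4] Q1=[P1,P2,P3] Q2=[]
t=8-10: P5@Q0 runs 2, rem=11, quantum used, demote→Q1. Q0=[P4] Q1=[P1,P2,P3,P5] Q2=[]
t=10-12: P4@Q0 runs 2, rem=11, I/O yield, promote→Q0. Q0=[P4] Q1=[P1,P2,P3,P5] Q2=[]
t=12-14: P4@Q0 runs 2, rem=9, I/O yield, promote→Q0. Q0=[P4] Q1=[P1,P2,P3,P5] Q2=[]
t=14-16: P4@Q0 runs 2, rem=7, I/O yield, promote→Q0. Q0=[P4] Q1=[P1,P2,P3,P5] Q2=[]
t=16-18: P4@Q0 runs 2, rem=5, I/O yield, promote→Q0. Q0=[P4] Q1=[P1,P2,P3,P5] Q2=[]
t=18-20: P4@Q0 runs 2, rem=3, I/O yield, promote→Q0. Q0=[P4] Q1=[P1,P2,P3,P5] Q2=[]
t=20-22: P4@Q0 runs 2, rem=1, I/O yield, promote→Q0. Q0=[P4] Q1=[P1,P2,P3,P5] Q2=[]
t=22-23: P4@Q0 runs 1, rem=0, completes. Q0=[] Q1=[P1,P2,P3,P5] Q2=[]
t=23-26: P1@Q1 runs 3, rem=6, I/O yield, promote→Q0. Q0=[P1] Q1=[P2,P3,P5] Q2=[]
t=26-28: P1@Q0 runs 2, rem=4, quantum used, demote→Q1. Q0=[] Q1=[P2,P3,P5,P1] Q2=[]
t=28-33: P2@Q1 runs 5, rem=4, quantum used, demote→Q2. Q0=[] Q1=[P3,P5,P1] Q2=[P2]
t=33-38: P3@Q1 runs 5, rem=1, quantum used, demote→Q2. Q0=[] Q1=[P5,P1] Q2=[P2,P3]
t=38-41: P5@Q1 runs 3, rem=8, I/O yield, promote→Q0. Q0=[P5] Q1=[P1] Q2=[P2,P3]
t=41-43: P5@Q0 runs 2, rem=6, quantum used, demote→Q1. Q0=[] Q1=[P1,P5] Q2=[P2,P3]
t=43-46: P1@Q1 runs 3, rem=1, I/O yield, promote→Q0. Q0=[P1] Q1=[P5] Q2=[P2,P3]
t=46-47: P1@Q0 runs 1, rem=0, completes. Q0=[] Q1=[P5] Q2=[P2,P3]
t=47-50: P5@Q1 runs 3, rem=3, I/O yield, promote→Q0. Q0=[P5] Q1=[] Q2=[P2,P3]
t=50-52: P5@Q0 runs 2, rem=1, quantum used, demote→Q1. Q0=[] Q1=[P5] Q2=[P2,P3]
t=52-53: P5@Q1 runs 1, rem=0, completes. Q0=[] Q1=[] Q2=[P2,P3]
t=53-57: P2@Q2 runs 4, rem=0, completes. Q0=[] Q1=[] Q2=[P3]
t=57-58: P3@Q2 runs 1, rem=0, completes. Q0=[] Q1=[] Q2=[]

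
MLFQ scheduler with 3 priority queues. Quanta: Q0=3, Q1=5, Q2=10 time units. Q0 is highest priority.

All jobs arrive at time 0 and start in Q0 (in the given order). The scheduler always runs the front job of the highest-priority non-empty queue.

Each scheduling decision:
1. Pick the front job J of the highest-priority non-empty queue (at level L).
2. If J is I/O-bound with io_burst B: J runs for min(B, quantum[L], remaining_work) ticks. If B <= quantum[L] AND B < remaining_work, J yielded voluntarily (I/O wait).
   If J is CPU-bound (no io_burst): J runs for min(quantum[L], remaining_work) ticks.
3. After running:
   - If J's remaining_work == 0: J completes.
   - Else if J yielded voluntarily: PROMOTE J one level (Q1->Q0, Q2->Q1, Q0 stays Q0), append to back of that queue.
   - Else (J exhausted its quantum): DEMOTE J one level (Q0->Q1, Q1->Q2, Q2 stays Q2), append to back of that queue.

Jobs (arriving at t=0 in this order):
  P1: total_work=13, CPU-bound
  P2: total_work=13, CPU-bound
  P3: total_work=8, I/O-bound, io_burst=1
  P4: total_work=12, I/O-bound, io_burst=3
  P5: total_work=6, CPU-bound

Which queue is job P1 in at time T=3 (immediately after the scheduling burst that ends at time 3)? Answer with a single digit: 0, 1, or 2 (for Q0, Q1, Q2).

t=0-3: P1@Q0 runs 3, rem=10, quantum used, demote→Q1. Q0=[P2,P3,P4,P5] Q1=[P1] Q2=[]
t=3-6: P2@Q0 runs 3, rem=10, quantum used, demote→Q1. Q0=[P3,P4,P5] Q1=[P1,P2] Q2=[]
t=6-7: P3@Q0 runs 1, rem=7, I/O yield, promote→Q0. Q0=[P4,P5,P3] Q1=[P1,P2] Q2=[]
t=7-10: P4@Q0 runs 3, rem=9, I/O yield, promote→Q0. Q0=[P5,P3,P4] Q1=[P1,P2] Q2=[]
t=10-13: P5@Q0 runs 3, rem=3, quantum used, demote→Q1. Q0=[P3,P4] Q1=[P1,P2,P5] Q2=[]
t=13-14: P3@Q0 runs 1, rem=6, I/O yield, promote→Q0. Q0=[P4,P3] Q1=[P1,P2,P5] Q2=[]
t=14-17: P4@Q0 runs 3, rem=6, I/O yield, promote→Q0. Q0=[P3,P4] Q1=[P1,P2,P5] Q2=[]
t=17-18: P3@Q0 runs 1, rem=5, I/O yield, promote→Q0. Q0=[P4,P3] Q1=[P1,P2,P5] Q2=[]
t=18-21: P4@Q0 runs 3, rem=3, I/O yield, promote→Q0. Q0=[P3,P4] Q1=[P1,P2,P5] Q2=[]
t=21-22: P3@Q0 runs 1, rem=4, I/O yield, promote→Q0. Q0=[P4,P3] Q1=[P1,P2,P5] Q2=[]
t=22-25: P4@Q0 runs 3, rem=0, completes. Q0=[P3] Q1=[P1,P2,P5] Q2=[]
t=25-26: P3@Q0 runs 1, rem=3, I/O yield, promote→Q0. Q0=[P3] Q1=[P1,P2,P5] Q2=[]
t=26-27: P3@Q0 runs 1, rem=2, I/O yield, promote→Q0. Q0=[P3] Q1=[P1,P2,P5] Q2=[]
t=27-28: P3@Q0 runs 1, rem=1, I/O yield, promote→Q0. Q0=[P3] Q1=[P1,P2,P5] Q2=[]
t=28-29: P3@Q0 runs 1, rem=0, completes. Q0=[] Q1=[P1,P2,P5] Q2=[]
t=29-34: P1@Q1 runs 5, rem=5, quantum used, demote→Q2. Q0=[] Q1=[P2,P5] Q2=[P1]
t=34-39: P2@Q1 runs 5, rem=5, quantum used, demote→Q2. Q0=[] Q1=[P5] Q2=[P1,P2]
t=39-42: P5@Q1 runs 3, rem=0, completes. Q0=[] Q1=[] Q2=[P1,P2]
t=42-47: P1@Q2 runs 5, rem=0, completes. Q0=[] Q1=[] Q2=[P2]
t=47-52: P2@Q2 runs 5, rem=0, completes. Q0=[] Q1=[] Q2=[]

Answer: 1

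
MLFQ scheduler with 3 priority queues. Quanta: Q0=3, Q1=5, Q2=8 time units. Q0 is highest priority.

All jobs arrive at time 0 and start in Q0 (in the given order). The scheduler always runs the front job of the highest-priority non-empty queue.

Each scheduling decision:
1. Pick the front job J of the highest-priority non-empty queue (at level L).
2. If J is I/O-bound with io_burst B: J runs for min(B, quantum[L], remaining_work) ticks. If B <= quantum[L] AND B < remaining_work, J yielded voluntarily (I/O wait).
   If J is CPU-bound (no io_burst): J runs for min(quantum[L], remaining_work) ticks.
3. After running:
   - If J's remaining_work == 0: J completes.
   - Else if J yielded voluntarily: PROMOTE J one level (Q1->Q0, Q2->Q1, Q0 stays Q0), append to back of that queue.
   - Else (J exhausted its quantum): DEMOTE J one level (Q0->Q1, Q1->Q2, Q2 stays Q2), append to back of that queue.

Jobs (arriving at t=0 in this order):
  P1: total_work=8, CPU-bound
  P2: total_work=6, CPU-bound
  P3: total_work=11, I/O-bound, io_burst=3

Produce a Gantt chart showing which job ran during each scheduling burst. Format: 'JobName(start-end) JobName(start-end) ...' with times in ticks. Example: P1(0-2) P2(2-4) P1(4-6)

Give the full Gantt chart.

Answer: P1(0-3) P2(3-6) P3(6-9) P3(9-12) P3(12-15) P3(15-17) P1(17-22) P2(22-25)

Derivation:
t=0-3: P1@Q0 runs 3, rem=5, quantum used, demote→Q1. Q0=[P2,P3] Q1=[P1] Q2=[]
t=3-6: P2@Q0 runs 3, rem=3, quantum used, demote→Q1. Q0=[P3] Q1=[P1,P2] Q2=[]
t=6-9: P3@Q0 runs 3, rem=8, I/O yield, promote→Q0. Q0=[P3] Q1=[P1,P2] Q2=[]
t=9-12: P3@Q0 runs 3, rem=5, I/O yield, promote→Q0. Q0=[P3] Q1=[P1,P2] Q2=[]
t=12-15: P3@Q0 runs 3, rem=2, I/O yield, promote→Q0. Q0=[P3] Q1=[P1,P2] Q2=[]
t=15-17: P3@Q0 runs 2, rem=0, completes. Q0=[] Q1=[P1,P2] Q2=[]
t=17-22: P1@Q1 runs 5, rem=0, completes. Q0=[] Q1=[P2] Q2=[]
t=22-25: P2@Q1 runs 3, rem=0, completes. Q0=[] Q1=[] Q2=[]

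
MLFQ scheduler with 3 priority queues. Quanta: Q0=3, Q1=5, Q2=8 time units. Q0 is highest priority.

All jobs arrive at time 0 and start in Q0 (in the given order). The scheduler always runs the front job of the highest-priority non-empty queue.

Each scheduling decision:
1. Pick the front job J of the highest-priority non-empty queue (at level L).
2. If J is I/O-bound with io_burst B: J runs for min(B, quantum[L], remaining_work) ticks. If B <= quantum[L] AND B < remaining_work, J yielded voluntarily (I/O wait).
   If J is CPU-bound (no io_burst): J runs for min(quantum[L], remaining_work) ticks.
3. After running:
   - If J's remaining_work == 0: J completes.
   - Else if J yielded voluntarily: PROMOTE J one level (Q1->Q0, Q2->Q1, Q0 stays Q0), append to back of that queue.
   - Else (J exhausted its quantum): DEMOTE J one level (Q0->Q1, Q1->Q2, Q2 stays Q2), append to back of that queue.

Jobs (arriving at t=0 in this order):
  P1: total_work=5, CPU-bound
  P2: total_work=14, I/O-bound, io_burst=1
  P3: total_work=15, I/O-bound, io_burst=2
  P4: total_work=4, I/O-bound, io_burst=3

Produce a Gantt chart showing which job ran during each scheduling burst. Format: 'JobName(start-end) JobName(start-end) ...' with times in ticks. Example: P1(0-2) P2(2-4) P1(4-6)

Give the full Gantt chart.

Answer: P1(0-3) P2(3-4) P3(4-6) P4(6-9) P2(9-10) P3(10-12) P4(12-13) P2(13-14) P3(14-16) P2(16-17) P3(17-19) P2(19-20) P3(20-22) P2(22-23) P3(23-25) P2(25-26) P3(26-28) P2(28-29) P3(29-30) P2(30-31) P2(31-32) P2(32-33) P2(33-34) P2(34-35) P2(35-36) P1(36-38)

Derivation:
t=0-3: P1@Q0 runs 3, rem=2, quantum used, demote→Q1. Q0=[P2,P3,P4] Q1=[P1] Q2=[]
t=3-4: P2@Q0 runs 1, rem=13, I/O yield, promote→Q0. Q0=[P3,P4,P2] Q1=[P1] Q2=[]
t=4-6: P3@Q0 runs 2, rem=13, I/O yield, promote→Q0. Q0=[P4,P2,P3] Q1=[P1] Q2=[]
t=6-9: P4@Q0 runs 3, rem=1, I/O yield, promote→Q0. Q0=[P2,P3,P4] Q1=[P1] Q2=[]
t=9-10: P2@Q0 runs 1, rem=12, I/O yield, promote→Q0. Q0=[P3,P4,P2] Q1=[P1] Q2=[]
t=10-12: P3@Q0 runs 2, rem=11, I/O yield, promote→Q0. Q0=[P4,P2,P3] Q1=[P1] Q2=[]
t=12-13: P4@Q0 runs 1, rem=0, completes. Q0=[P2,P3] Q1=[P1] Q2=[]
t=13-14: P2@Q0 runs 1, rem=11, I/O yield, promote→Q0. Q0=[P3,P2] Q1=[P1] Q2=[]
t=14-16: P3@Q0 runs 2, rem=9, I/O yield, promote→Q0. Q0=[P2,P3] Q1=[P1] Q2=[]
t=16-17: P2@Q0 runs 1, rem=10, I/O yield, promote→Q0. Q0=[P3,P2] Q1=[P1] Q2=[]
t=17-19: P3@Q0 runs 2, rem=7, I/O yield, promote→Q0. Q0=[P2,P3] Q1=[P1] Q2=[]
t=19-20: P2@Q0 runs 1, rem=9, I/O yield, promote→Q0. Q0=[P3,P2] Q1=[P1] Q2=[]
t=20-22: P3@Q0 runs 2, rem=5, I/O yield, promote→Q0. Q0=[P2,P3] Q1=[P1] Q2=[]
t=22-23: P2@Q0 runs 1, rem=8, I/O yield, promote→Q0. Q0=[P3,P2] Q1=[P1] Q2=[]
t=23-25: P3@Q0 runs 2, rem=3, I/O yield, promote→Q0. Q0=[P2,P3] Q1=[P1] Q2=[]
t=25-26: P2@Q0 runs 1, rem=7, I/O yield, promote→Q0. Q0=[P3,P2] Q1=[P1] Q2=[]
t=26-28: P3@Q0 runs 2, rem=1, I/O yield, promote→Q0. Q0=[P2,P3] Q1=[P1] Q2=[]
t=28-29: P2@Q0 runs 1, rem=6, I/O yield, promote→Q0. Q0=[P3,P2] Q1=[P1] Q2=[]
t=29-30: P3@Q0 runs 1, rem=0, completes. Q0=[P2] Q1=[P1] Q2=[]
t=30-31: P2@Q0 runs 1, rem=5, I/O yield, promote→Q0. Q0=[P2] Q1=[P1] Q2=[]
t=31-32: P2@Q0 runs 1, rem=4, I/O yield, promote→Q0. Q0=[P2] Q1=[P1] Q2=[]
t=32-33: P2@Q0 runs 1, rem=3, I/O yield, promote→Q0. Q0=[P2] Q1=[P1] Q2=[]
t=33-34: P2@Q0 runs 1, rem=2, I/O yield, promote→Q0. Q0=[P2] Q1=[P1] Q2=[]
t=34-35: P2@Q0 runs 1, rem=1, I/O yield, promote→Q0. Q0=[P2] Q1=[P1] Q2=[]
t=35-36: P2@Q0 runs 1, rem=0, completes. Q0=[] Q1=[P1] Q2=[]
t=36-38: P1@Q1 runs 2, rem=0, completes. Q0=[] Q1=[] Q2=[]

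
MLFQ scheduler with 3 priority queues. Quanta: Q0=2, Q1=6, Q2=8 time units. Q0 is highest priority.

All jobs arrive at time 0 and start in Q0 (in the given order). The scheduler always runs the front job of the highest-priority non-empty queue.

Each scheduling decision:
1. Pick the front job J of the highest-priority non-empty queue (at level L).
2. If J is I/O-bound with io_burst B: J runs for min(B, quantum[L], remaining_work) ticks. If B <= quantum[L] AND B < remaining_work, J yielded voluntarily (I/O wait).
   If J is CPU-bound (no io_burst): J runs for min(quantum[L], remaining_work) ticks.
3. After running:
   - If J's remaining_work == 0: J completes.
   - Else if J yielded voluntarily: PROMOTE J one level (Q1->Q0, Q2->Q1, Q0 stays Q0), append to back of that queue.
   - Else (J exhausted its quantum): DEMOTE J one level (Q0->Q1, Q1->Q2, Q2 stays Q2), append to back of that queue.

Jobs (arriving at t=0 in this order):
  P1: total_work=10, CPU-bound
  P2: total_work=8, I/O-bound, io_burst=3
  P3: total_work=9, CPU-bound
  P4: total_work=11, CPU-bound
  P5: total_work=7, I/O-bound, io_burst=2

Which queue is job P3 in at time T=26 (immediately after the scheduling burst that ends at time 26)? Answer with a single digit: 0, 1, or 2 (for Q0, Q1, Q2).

t=0-2: P1@Q0 runs 2, rem=8, quantum used, demote→Q1. Q0=[P2,P3,P4,P5] Q1=[P1] Q2=[]
t=2-4: P2@Q0 runs 2, rem=6, quantum used, demote→Q1. Q0=[P3,P4,P5] Q1=[P1,P2] Q2=[]
t=4-6: P3@Q0 runs 2, rem=7, quantum used, demote→Q1. Q0=[P4,P5] Q1=[P1,P2,P3] Q2=[]
t=6-8: P4@Q0 runs 2, rem=9, quantum used, demote→Q1. Q0=[P5] Q1=[P1,P2,P3,P4] Q2=[]
t=8-10: P5@Q0 runs 2, rem=5, I/O yield, promote→Q0. Q0=[P5] Q1=[P1,P2,P3,P4] Q2=[]
t=10-12: P5@Q0 runs 2, rem=3, I/O yield, promote→Q0. Q0=[P5] Q1=[P1,P2,P3,P4] Q2=[]
t=12-14: P5@Q0 runs 2, rem=1, I/O yield, promote→Q0. Q0=[P5] Q1=[P1,P2,P3,P4] Q2=[]
t=14-15: P5@Q0 runs 1, rem=0, completes. Q0=[] Q1=[P1,P2,P3,P4] Q2=[]
t=15-21: P1@Q1 runs 6, rem=2, quantum used, demote→Q2. Q0=[] Q1=[P2,P3,P4] Q2=[P1]
t=21-24: P2@Q1 runs 3, rem=3, I/O yield, promote→Q0. Q0=[P2] Q1=[P3,P4] Q2=[P1]
t=24-26: P2@Q0 runs 2, rem=1, quantum used, demote→Q1. Q0=[] Q1=[P3,P4,P2] Q2=[P1]
t=26-32: P3@Q1 runs 6, rem=1, quantum used, demote→Q2. Q0=[] Q1=[P4,P2] Q2=[P1,P3]
t=32-38: P4@Q1 runs 6, rem=3, quantum used, demote→Q2. Q0=[] Q1=[P2] Q2=[P1,P3,P4]
t=38-39: P2@Q1 runs 1, rem=0, completes. Q0=[] Q1=[] Q2=[P1,P3,P4]
t=39-41: P1@Q2 runs 2, rem=0, completes. Q0=[] Q1=[] Q2=[P3,P4]
t=41-42: P3@Q2 runs 1, rem=0, completes. Q0=[] Q1=[] Q2=[P4]
t=42-45: P4@Q2 runs 3, rem=0, completes. Q0=[] Q1=[] Q2=[]

Answer: 1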